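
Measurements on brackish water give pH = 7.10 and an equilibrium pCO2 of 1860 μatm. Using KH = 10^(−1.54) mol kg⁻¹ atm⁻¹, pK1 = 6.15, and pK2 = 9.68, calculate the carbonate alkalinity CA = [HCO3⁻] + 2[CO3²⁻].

CA = 0.481 mmol/kg

[CO2*] = KH · pCO2 = 10^(−1.54) × 1860×10^-6 = 5.364×10^-5 mol/kg
α₀ = 1/(1 + K1/[H⁺] + K1K2/[H⁺]²) = 1/(1 + 10^+0.95 + 10^-1.63) = 0.1006
DIC = [CO2*]/α₀ = 5.364×10^-5 / 0.1006 = 0.5330 mmol/kg
CA = (α₁ + 2α₂)·DIC = (0.8970 + 2×0.002359) × 0.5330 = 0.481 mmol/kg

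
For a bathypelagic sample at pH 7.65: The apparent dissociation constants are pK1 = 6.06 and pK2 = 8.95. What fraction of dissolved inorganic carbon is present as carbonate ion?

α₂ = 1 / (1 + [H⁺]/K2 + [H⁺]²/(K1K2)) = 1 / (1 + 10^+1.30 + 10^-0.29)
   = 1 / (1 + 19.953 + 0.51286) = 1/21.465 = 0.04659

α₂ = 0.0466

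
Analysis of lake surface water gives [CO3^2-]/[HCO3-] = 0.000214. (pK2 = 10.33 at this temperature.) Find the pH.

pH = 6.66

From K2 = [H⁺][CO3^2-]/[HCO3-]:  pH = pK2 + log₁₀([CO3^2-]/[HCO3-])
log₁₀(0.000214) = -3.670
pH = 10.33 + (-3.670) = 6.66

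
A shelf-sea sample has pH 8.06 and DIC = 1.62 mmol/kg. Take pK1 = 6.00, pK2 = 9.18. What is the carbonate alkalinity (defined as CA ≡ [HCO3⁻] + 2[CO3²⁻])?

CA = 1.72 mmol/kg

CA = [HCO3⁻] + 2[CO3²⁻] = (α₁ + 2α₂)·DIC
At pH 8.06: [H⁺]/K1 = 10^-2.06 = 0.0087096, K2/[H⁺] = 10^-1.12 = 0.075858
α₁ = 1/(1 + 0.0087096 + 0.075858) = 1/1.0846 = 0.9220; α₂ = α₁·K2/[H⁺] = 0.06994
α₁ + 2α₂ = 1.0619
CA = 1.0619 × 1.62 = 1.72 mmol/kg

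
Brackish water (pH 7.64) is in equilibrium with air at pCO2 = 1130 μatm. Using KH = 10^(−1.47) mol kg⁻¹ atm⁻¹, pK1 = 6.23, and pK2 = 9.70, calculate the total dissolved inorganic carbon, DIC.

[CO2*] = KH · pCO2 = 10^(−1.47) × 1130×10^-6 = 3.829×10^-5 mol/kg
α₀ = 1/(1 + K1/[H⁺] + K1K2/[H⁺]²) = 1/(1 + 10^+1.41 + 10^-0.65) = 0.03714
DIC = [CO2*]/α₀ = 3.829×10^-5 / 0.03714 = 1.03 mmol/kg

DIC = 1.03 mmol/kg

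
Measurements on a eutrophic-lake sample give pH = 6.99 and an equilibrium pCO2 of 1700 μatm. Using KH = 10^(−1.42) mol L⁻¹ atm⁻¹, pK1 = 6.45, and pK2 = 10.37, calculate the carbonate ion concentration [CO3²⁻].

[CO3²⁻] = 0.0934 μmol/L

[CO2*] = KH · pCO2 = 10^(−1.42) × 1700×10^-6 = 6.463×10^-5 mol/L
α₀ = 1/(1 + K1/[H⁺] + K1K2/[H⁺]²) = 1/(1 + 10^+0.54 + 10^-2.84) = 0.2238
DIC = [CO2*]/α₀ = 6.463×10^-5 / 0.2238 = 0.2888 mmol/L
[CO3²⁻] = α₂·DIC; α₂ = 0.0003235, so [CO3²⁻] = 0.0003235 × 0.2888 = 9.34×10^-5 mmol/L = 0.0934 μmol/L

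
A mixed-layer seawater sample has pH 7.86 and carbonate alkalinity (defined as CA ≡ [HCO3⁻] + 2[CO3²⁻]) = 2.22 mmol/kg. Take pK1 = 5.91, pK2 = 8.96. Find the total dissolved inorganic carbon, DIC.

DIC = 2.09 mmol/kg

CA = [HCO3⁻] + 2[CO3²⁻] = (α₁ + 2α₂)·DIC
At pH 7.86: [H⁺]/K1 = 10^-1.95 = 0.011220, K2/[H⁺] = 10^-1.10 = 0.079433
α₁ = 1/(1 + 0.011220 + 0.079433) = 1/1.0907 = 0.9169; α₂ = α₁·K2/[H⁺] = 0.07283
α₁ + 2α₂ = 1.0625
DIC = CA / (α₁ + 2α₂) = 2.22 / 1.0625 = 2.09 mmol/kg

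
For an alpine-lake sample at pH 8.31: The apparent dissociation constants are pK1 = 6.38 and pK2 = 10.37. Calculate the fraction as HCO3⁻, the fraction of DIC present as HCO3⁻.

α₁ = 0.980

α₁ = 1 / (1 + [H⁺]/K1 + K2/[H⁺]) = 1 / (1 + 10^-1.93 + 10^-2.06)
   = 1 / (1 + 0.011749 + 0.0087096) = 1/1.0205 = 0.9800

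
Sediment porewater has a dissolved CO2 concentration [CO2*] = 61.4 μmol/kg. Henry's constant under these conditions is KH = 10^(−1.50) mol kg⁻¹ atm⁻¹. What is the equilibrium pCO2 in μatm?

pCO2 = 1940 μatm

KH = 10^(−1.50) = 3.162×10^-2 mol kg⁻¹ atm⁻¹
pCO2 = [CO2*]/KH = 61.4×10^-6 / 3.162×10^-2 = 1.94×10^-3 atm = 1940 μatm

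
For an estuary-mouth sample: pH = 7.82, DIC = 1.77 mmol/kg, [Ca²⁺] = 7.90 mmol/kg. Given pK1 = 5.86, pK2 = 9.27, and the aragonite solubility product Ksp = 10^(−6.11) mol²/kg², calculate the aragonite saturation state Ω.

α₂ = 1 / (1 + [H⁺]/K2 + [H⁺]²/(K1K2)) = 1 / (1 + 10^+1.45 + 10^-0.51)
   = 1 / (1 + 28.184 + 0.30903) = 1/29.493 = 0.03391
[CO3²⁻] = α₂ × DIC = 0.03391 × 1.77 = 0.06001 mmol/kg
Ksp = 10^(−6.11) = 7.762×10^-7
Ω = [Ca²⁺][CO3²⁻]/Ksp = (7.90×10^-3)(6.001×10^-5) / 7.762×10^-7 = 0.611

Ω = 0.611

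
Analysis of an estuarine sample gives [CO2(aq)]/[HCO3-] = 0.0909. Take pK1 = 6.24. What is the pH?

From K1 = [H⁺][HCO3-]/[CO2(aq)]:  pH = pK1 − log₁₀([CO2(aq)]/[HCO3-])
log₁₀(0.0909) = -1.041
pH = 6.24 − (-1.041) = 7.28

pH = 7.28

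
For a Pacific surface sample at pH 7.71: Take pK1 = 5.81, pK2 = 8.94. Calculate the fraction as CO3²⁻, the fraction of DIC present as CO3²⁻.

α₂ = 0.0550

α₂ = 1 / (1 + [H⁺]/K2 + [H⁺]²/(K1K2)) = 1 / (1 + 10^+1.23 + 10^-0.67)
   = 1 / (1 + 16.982 + 0.21380) = 1/18.196 = 0.05496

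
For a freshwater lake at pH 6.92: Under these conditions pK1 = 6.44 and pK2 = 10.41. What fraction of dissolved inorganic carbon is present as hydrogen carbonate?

α₁ = 1 / (1 + [H⁺]/K1 + K2/[H⁺]) = 1 / (1 + 10^-0.48 + 10^-3.49)
   = 1 / (1 + 0.33113 + 0.00032359) = 1/1.3315 = 0.7511

α₁ = 0.751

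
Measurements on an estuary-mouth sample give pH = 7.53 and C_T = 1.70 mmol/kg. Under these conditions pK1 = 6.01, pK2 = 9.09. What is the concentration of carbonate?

α₂ = 1 / (1 + [H⁺]/K2 + [H⁺]²/(K1K2)) = 1 / (1 + 10^+1.56 + 10^+0.04)
   = 1 / (1 + 36.308 + 1.0965) = 1/38.404 = 0.02604
[CO3²⁻] = α₂ × DIC = 0.02604 × 1.70 = 0.0443 mmol/kg

[CO3²⁻] = 0.0443 mmol/kg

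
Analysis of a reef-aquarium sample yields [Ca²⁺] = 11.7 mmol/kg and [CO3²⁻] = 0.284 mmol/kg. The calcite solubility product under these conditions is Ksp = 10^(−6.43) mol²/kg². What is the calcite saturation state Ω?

Ksp = 10^(−6.43) = 3.715×10^-7
Ω = [Ca²⁺][CO3²⁻]/Ksp = (11.7×10^-3)(0.284×10^-3) / 3.715×10^-7 = 8.94

Ω = 8.94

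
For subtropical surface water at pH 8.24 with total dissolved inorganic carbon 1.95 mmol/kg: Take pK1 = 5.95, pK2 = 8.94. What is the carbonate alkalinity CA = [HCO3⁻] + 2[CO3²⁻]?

CA = 2.26 mmol/kg

CA = [HCO3⁻] + 2[CO3²⁻] = (α₁ + 2α₂)·DIC
At pH 8.24: [H⁺]/K1 = 10^-2.29 = 0.0051286, K2/[H⁺] = 10^-0.70 = 0.19953
α₁ = 1/(1 + 0.0051286 + 0.19953) = 1/1.2047 = 0.8301; α₂ = α₁·K2/[H⁺] = 0.1656
α₁ + 2α₂ = 1.1614
CA = 1.1614 × 1.95 = 2.26 mmol/kg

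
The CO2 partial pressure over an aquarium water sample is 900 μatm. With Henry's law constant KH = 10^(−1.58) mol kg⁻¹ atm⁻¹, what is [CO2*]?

[CO2*] = 23.7 μmol/kg

KH = 10^(−1.58) = 2.630×10^-2 mol kg⁻¹ atm⁻¹
[CO2*] = KH · pCO2 = 2.630×10^-2 × 900×10^-6 atm = 2.37×10^-5 mol/kg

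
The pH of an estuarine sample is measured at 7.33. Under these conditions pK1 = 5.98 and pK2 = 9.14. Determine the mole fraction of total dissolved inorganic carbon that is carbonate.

α₂ = 0.0146

α₂ = 1 / (1 + [H⁺]/K2 + [H⁺]²/(K1K2)) = 1 / (1 + 10^+1.81 + 10^+0.46)
   = 1 / (1 + 64.565 + 2.8840) = 1/68.449 = 0.01461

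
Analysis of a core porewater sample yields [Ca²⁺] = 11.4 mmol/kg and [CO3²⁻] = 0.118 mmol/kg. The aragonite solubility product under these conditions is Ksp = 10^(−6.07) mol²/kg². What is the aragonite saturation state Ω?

Ω = 1.58

Ksp = 10^(−6.07) = 8.511×10^-7
Ω = [Ca²⁺][CO3²⁻]/Ksp = (11.4×10^-3)(0.118×10^-3) / 8.511×10^-7 = 1.58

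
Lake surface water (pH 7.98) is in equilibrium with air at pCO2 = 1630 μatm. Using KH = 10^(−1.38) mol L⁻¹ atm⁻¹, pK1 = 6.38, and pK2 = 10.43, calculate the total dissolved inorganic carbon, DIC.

[CO2*] = KH · pCO2 = 10^(−1.38) × 1630×10^-6 = 6.795×10^-5 mol/L
α₀ = 1/(1 + K1/[H⁺] + K1K2/[H⁺]²) = 1/(1 + 10^+1.60 + 10^-0.85) = 0.02442
DIC = [CO2*]/α₀ = 6.795×10^-5 / 0.02442 = 2.78 mmol/L

DIC = 2.78 mmol/L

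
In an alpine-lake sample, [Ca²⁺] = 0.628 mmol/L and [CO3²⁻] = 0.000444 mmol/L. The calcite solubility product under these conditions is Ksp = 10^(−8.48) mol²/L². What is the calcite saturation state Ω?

Ω = 0.0842

Ksp = 10^(−8.48) = 3.311×10^-9
Ω = [Ca²⁺][CO3²⁻]/Ksp = (0.628×10^-3)(0.000444×10^-3) / 3.311×10^-9 = 0.0842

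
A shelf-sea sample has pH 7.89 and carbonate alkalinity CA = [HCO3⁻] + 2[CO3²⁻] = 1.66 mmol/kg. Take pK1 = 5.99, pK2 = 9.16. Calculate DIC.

DIC = 1.60 mmol/kg

CA = [HCO3⁻] + 2[CO3²⁻] = (α₁ + 2α₂)·DIC
At pH 7.89: [H⁺]/K1 = 10^-1.90 = 0.012589, K2/[H⁺] = 10^-1.27 = 0.053703
α₁ = 1/(1 + 0.012589 + 0.053703) = 1/1.0663 = 0.9378; α₂ = α₁·K2/[H⁺] = 0.05036
α₁ + 2α₂ = 1.0386
DIC = CA / (α₁ + 2α₂) = 1.66 / 1.0386 = 1.60 mmol/kg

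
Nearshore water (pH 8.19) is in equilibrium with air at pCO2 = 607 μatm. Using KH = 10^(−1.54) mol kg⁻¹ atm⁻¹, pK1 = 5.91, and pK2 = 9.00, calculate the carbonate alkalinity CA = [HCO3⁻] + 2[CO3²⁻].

CA = 4.37 mmol/kg

[CO2*] = KH · pCO2 = 10^(−1.54) × 607×10^-6 = 1.751×10^-5 mol/kg
α₀ = 1/(1 + K1/[H⁺] + K1K2/[H⁺]²) = 1/(1 + 10^+2.28 + 10^+1.47) = 0.004524
DIC = [CO2*]/α₀ = 1.751×10^-5 / 0.004524 = 3.870 mmol/kg
CA = (α₁ + 2α₂)·DIC = (0.8620 + 2×0.1335) × 3.870 = 4.37 mmol/kg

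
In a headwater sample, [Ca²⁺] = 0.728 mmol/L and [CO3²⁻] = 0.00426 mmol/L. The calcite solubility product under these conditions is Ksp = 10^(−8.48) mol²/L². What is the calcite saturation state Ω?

Ksp = 10^(−8.48) = 3.311×10^-9
Ω = [Ca²⁺][CO3²⁻]/Ksp = (0.728×10^-3)(0.00426×10^-3) / 3.311×10^-9 = 0.937

Ω = 0.937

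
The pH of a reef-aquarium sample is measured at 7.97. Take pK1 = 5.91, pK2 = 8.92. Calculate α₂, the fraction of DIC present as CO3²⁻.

α₂ = 0.100

α₂ = 1 / (1 + [H⁺]/K2 + [H⁺]²/(K1K2)) = 1 / (1 + 10^+0.95 + 10^-1.11)
   = 1 / (1 + 8.9125 + 0.077625) = 1/9.9901 = 0.1001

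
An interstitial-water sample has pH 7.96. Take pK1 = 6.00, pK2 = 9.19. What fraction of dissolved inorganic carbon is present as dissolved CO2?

α₀ = 1 / (1 + K1/[H⁺] + K1K2/[H⁺]²) = 1 / (1 + 10^+1.96 + 10^+0.73)
   = 1 / (1 + 91.201 + 5.3703) = 1/97.571 = 0.01025

α₀ = 0.0102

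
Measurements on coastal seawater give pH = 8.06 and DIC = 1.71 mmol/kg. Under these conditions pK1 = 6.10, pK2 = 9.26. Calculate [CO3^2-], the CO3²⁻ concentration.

[CO3²⁻] = 0.100 mmol/kg

α₂ = 1 / (1 + [H⁺]/K2 + [H⁺]²/(K1K2)) = 1 / (1 + 10^+1.20 + 10^-0.76)
   = 1 / (1 + 15.849 + 0.17378) = 1/17.023 = 0.05875
[CO3²⁻] = α₂ × DIC = 0.05875 × 1.71 = 0.100 mmol/kg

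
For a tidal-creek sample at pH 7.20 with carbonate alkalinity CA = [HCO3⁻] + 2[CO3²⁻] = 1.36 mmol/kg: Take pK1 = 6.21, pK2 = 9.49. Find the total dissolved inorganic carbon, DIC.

CA = [HCO3⁻] + 2[CO3²⁻] = (α₁ + 2α₂)·DIC
At pH 7.20: [H⁺]/K1 = 10^-0.99 = 0.10233, K2/[H⁺] = 10^-2.29 = 0.0051286
α₁ = 1/(1 + 0.10233 + 0.0051286) = 1/1.1075 = 0.9030; α₂ = α₁·K2/[H⁺] = 0.004631
α₁ + 2α₂ = 0.9122
DIC = CA / (α₁ + 2α₂) = 1.36 / 0.9122 = 1.49 mmol/kg

DIC = 1.49 mmol/kg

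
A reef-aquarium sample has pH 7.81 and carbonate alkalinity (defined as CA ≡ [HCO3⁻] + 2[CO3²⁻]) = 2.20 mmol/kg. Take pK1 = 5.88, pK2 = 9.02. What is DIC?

DIC = 2.10 mmol/kg

CA = [HCO3⁻] + 2[CO3²⁻] = (α₁ + 2α₂)·DIC
At pH 7.81: [H⁺]/K1 = 10^-1.93 = 0.011749, K2/[H⁺] = 10^-1.21 = 0.061660
α₁ = 1/(1 + 0.011749 + 0.061660) = 1/1.0734 = 0.9316; α₂ = α₁·K2/[H⁺] = 0.05744
α₁ + 2α₂ = 1.0465
DIC = CA / (α₁ + 2α₂) = 2.20 / 1.0465 = 2.10 mmol/kg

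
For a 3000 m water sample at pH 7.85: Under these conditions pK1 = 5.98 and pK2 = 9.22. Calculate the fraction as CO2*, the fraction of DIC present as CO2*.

α₀ = 0.0128

α₀ = 1 / (1 + K1/[H⁺] + K1K2/[H⁺]²) = 1 / (1 + 10^+1.87 + 10^+0.50)
   = 1 / (1 + 74.131 + 3.1623) = 1/78.293 = 0.01277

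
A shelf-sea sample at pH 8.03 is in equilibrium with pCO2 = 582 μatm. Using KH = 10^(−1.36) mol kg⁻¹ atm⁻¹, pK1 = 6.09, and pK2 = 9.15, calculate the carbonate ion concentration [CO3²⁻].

[CO3²⁻] = 0.168 mmol/kg

[CO2*] = KH · pCO2 = 10^(−1.36) × 582×10^-6 = 2.541×10^-5 mol/kg
α₀ = 1/(1 + K1/[H⁺] + K1K2/[H⁺]²) = 1/(1 + 10^+1.94 + 10^+0.82) = 0.01056
DIC = [CO2*]/α₀ = 2.541×10^-5 / 0.01056 = 2.406 mmol/kg
[CO3²⁻] = α₂·DIC; α₂ = 0.06976, so [CO3²⁻] = 0.06976 × 2.406 = 0.168 mmol/kg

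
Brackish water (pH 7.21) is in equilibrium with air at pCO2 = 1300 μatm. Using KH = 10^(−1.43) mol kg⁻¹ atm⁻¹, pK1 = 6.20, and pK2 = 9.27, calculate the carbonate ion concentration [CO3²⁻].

[CO2*] = KH · pCO2 = 10^(−1.43) × 1300×10^-6 = 4.830×10^-5 mol/kg
α₀ = 1/(1 + K1/[H⁺] + K1K2/[H⁺]²) = 1/(1 + 10^+1.01 + 10^-1.05) = 0.08832
DIC = [CO2*]/α₀ = 4.830×10^-5 / 0.08832 = 0.5469 mmol/kg
[CO3²⁻] = α₂·DIC; α₂ = 0.007872, so [CO3²⁻] = 0.007872 × 0.5469 = 0.00430 mmol/kg = 4.30 μmol/kg

[CO3²⁻] = 4.30 μmol/kg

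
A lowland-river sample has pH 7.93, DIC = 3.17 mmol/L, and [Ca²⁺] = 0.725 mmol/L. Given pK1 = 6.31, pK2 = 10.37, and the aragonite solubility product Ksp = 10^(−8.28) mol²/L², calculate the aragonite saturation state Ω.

Ω = 1.55

α₂ = 1 / (1 + [H⁺]/K2 + [H⁺]²/(K1K2)) = 1 / (1 + 10^+2.44 + 10^+0.82)
   = 1 / (1 + 275.42 + 6.6069) = 1/283.03 = 0.003533
[CO3²⁻] = α₂ × DIC = 0.003533 × 3.17 = 0.01120 mmol/L = 11.20 μmol/L
Ksp = 10^(−8.28) = 5.248×10^-9
Ω = [Ca²⁺][CO3²⁻]/Ksp = (0.725×10^-3)(1.120×10^-5) / 5.248×10^-9 = 1.55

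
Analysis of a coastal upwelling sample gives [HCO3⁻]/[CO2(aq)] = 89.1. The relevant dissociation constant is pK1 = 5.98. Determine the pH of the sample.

From K1 = [H⁺][HCO3⁻]/[CO2(aq)]:  pH = pK1 + log₁₀([HCO3⁻]/[CO2(aq)])
log₁₀(89.1) = +1.950
pH = 5.98 + (+1.950) = 7.93

pH = 7.93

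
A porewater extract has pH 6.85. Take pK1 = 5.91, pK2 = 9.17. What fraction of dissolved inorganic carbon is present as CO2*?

α₀ = 1 / (1 + K1/[H⁺] + K1K2/[H⁺]²) = 1 / (1 + 10^+0.94 + 10^-1.38)
   = 1 / (1 + 8.7096 + 0.041687) = 1/9.7513 = 0.1026

α₀ = 0.103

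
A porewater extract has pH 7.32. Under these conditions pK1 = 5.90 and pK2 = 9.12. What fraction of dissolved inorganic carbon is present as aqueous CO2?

α₀ = 1 / (1 + K1/[H⁺] + K1K2/[H⁺]²) = 1 / (1 + 10^+1.42 + 10^-0.38)
   = 1 / (1 + 26.303 + 0.41687) = 1/27.720 = 0.03608

α₀ = 0.0361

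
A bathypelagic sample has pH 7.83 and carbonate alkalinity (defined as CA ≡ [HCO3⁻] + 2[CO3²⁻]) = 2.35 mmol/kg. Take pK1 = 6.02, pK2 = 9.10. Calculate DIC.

CA = [HCO3⁻] + 2[CO3²⁻] = (α₁ + 2α₂)·DIC
At pH 7.83: [H⁺]/K1 = 10^-1.81 = 0.015488, K2/[H⁺] = 10^-1.27 = 0.053703
α₁ = 1/(1 + 0.015488 + 0.053703) = 1/1.0692 = 0.9353; α₂ = α₁·K2/[H⁺] = 0.05023
α₁ + 2α₂ = 1.0357
DIC = CA / (α₁ + 2α₂) = 2.35 / 1.0357 = 2.27 mmol/kg

DIC = 2.27 mmol/kg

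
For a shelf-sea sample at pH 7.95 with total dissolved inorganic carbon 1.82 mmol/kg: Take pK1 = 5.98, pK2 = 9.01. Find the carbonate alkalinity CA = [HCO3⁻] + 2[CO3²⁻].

CA = [HCO3⁻] + 2[CO3²⁻] = (α₁ + 2α₂)·DIC
At pH 7.95: [H⁺]/K1 = 10^-1.97 = 0.010715, K2/[H⁺] = 10^-1.06 = 0.087096
α₁ = 1/(1 + 0.010715 + 0.087096) = 1/1.0978 = 0.9109; α₂ = α₁·K2/[H⁺] = 0.07934
α₁ + 2α₂ = 1.0696
CA = 1.0696 × 1.82 = 1.95 mmol/kg

CA = 1.95 mmol/kg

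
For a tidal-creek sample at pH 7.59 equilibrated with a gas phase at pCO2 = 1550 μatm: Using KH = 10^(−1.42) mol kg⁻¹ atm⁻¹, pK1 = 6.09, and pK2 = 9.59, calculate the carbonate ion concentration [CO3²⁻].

[CO2*] = KH · pCO2 = 10^(−1.42) × 1550×10^-6 = 5.893×10^-5 mol/kg
α₀ = 1/(1 + K1/[H⁺] + K1K2/[H⁺]²) = 1/(1 + 10^+1.50 + 10^-0.50) = 0.03036
DIC = [CO2*]/α₀ = 5.893×10^-5 / 0.03036 = 1.941 mmol/kg
[CO3²⁻] = α₂·DIC; α₂ = 0.009600, so [CO3²⁻] = 0.009600 × 1.941 = 0.0186 mmol/kg = 18.6 μmol/kg

[CO3²⁻] = 18.6 μmol/kg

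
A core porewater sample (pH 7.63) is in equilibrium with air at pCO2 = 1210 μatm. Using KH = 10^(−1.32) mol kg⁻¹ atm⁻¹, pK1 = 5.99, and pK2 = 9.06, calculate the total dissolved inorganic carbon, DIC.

DIC = 2.68 mmol/kg

[CO2*] = KH · pCO2 = 10^(−1.32) × 1210×10^-6 = 5.791×10^-5 mol/kg
α₀ = 1/(1 + K1/[H⁺] + K1K2/[H⁺]²) = 1/(1 + 10^+1.64 + 10^+0.21) = 0.02161
DIC = [CO2*]/α₀ = 5.791×10^-5 / 0.02161 = 2.68 mmol/kg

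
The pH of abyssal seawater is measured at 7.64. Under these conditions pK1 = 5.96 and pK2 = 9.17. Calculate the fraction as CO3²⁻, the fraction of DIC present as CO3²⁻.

α₂ = 0.0281

α₂ = 1 / (1 + [H⁺]/K2 + [H⁺]²/(K1K2)) = 1 / (1 + 10^+1.53 + 10^-0.15)
   = 1 / (1 + 33.884 + 0.70795) = 1/35.592 = 0.02810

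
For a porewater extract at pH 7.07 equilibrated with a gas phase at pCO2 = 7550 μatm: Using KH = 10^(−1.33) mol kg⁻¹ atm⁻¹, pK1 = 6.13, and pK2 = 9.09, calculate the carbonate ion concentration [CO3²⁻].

[CO2*] = KH · pCO2 = 10^(−1.33) × 7550×10^-6 = 3.531×10^-4 mol/kg
α₀ = 1/(1 + K1/[H⁺] + K1K2/[H⁺]²) = 1/(1 + 10^+0.94 + 10^-1.08) = 0.1021
DIC = [CO2*]/α₀ = 3.531×10^-4 / 0.1021 = 3.458 mmol/kg
[CO3²⁻] = α₂·DIC; α₂ = 0.008494, so [CO3²⁻] = 0.008494 × 3.458 = 0.0294 mmol/kg

[CO3²⁻] = 0.0294 mmol/kg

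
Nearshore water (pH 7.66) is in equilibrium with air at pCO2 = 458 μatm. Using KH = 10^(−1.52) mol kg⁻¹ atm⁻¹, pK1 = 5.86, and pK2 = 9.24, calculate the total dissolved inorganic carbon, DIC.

[CO2*] = KH · pCO2 = 10^(−1.52) × 458×10^-6 = 1.383×10^-5 mol/kg
α₀ = 1/(1 + K1/[H⁺] + K1K2/[H⁺]²) = 1/(1 + 10^+1.80 + 10^+0.22) = 0.01521
DIC = [CO2*]/α₀ = 1.383×10^-5 / 0.01521 = 0.909 mmol/kg

DIC = 0.909 mmol/kg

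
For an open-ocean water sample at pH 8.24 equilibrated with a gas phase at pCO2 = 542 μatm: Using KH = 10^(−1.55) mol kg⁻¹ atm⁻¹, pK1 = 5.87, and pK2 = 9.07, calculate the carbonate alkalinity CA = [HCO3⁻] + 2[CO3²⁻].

CA = 4.64 mmol/kg

[CO2*] = KH · pCO2 = 10^(−1.55) × 542×10^-6 = 1.528×10^-5 mol/kg
α₀ = 1/(1 + K1/[H⁺] + K1K2/[H⁺]²) = 1/(1 + 10^+2.37 + 10^+1.54) = 0.003702
DIC = [CO2*]/α₀ = 1.528×10^-5 / 0.003702 = 4.126 mmol/kg
CA = (α₁ + 2α₂)·DIC = (0.8679 + 2×0.1284) × 4.126 = 4.64 mmol/kg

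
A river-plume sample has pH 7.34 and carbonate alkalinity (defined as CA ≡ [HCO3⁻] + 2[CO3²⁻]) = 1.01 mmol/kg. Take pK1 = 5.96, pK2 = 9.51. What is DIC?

CA = [HCO3⁻] + 2[CO3²⁻] = (α₁ + 2α₂)·DIC
At pH 7.34: [H⁺]/K1 = 10^-1.38 = 0.041687, K2/[H⁺] = 10^-2.17 = 0.0067608
α₁ = 1/(1 + 0.041687 + 0.0067608) = 1/1.0484 = 0.9538; α₂ = α₁·K2/[H⁺] = 0.006448
α₁ + 2α₂ = 0.9667
DIC = CA / (α₁ + 2α₂) = 1.01 / 0.9667 = 1.04 mmol/kg

DIC = 1.04 mmol/kg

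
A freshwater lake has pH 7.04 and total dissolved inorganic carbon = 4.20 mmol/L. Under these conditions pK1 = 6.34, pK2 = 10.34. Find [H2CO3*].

[CO2*] = 0.698 mmol/L

α₀ = 1 / (1 + K1/[H⁺] + K1K2/[H⁺]²) = 1 / (1 + 10^+0.70 + 10^-2.60)
   = 1 / (1 + 5.0119 + 0.0025119) = 1/6.0144 = 0.1663
[CO2*] = α₀ × DIC = 0.1663 × 4.20 = 0.698 mmol/L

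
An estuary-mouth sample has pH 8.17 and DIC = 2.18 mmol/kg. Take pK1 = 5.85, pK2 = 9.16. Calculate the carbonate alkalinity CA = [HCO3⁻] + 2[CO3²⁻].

CA = 2.37 mmol/kg

CA = [HCO3⁻] + 2[CO3²⁻] = (α₁ + 2α₂)·DIC
At pH 8.17: [H⁺]/K1 = 10^-2.32 = 0.0047863, K2/[H⁺] = 10^-0.99 = 0.10233
α₁ = 1/(1 + 0.0047863 + 0.10233) = 1/1.1071 = 0.9032; α₂ = α₁·K2/[H⁺] = 0.09243
α₁ + 2α₂ = 1.0881
CA = 1.0881 × 2.18 = 2.37 mmol/kg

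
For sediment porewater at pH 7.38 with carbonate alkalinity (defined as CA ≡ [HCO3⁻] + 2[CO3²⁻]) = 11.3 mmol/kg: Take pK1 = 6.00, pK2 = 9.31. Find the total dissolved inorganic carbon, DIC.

DIC = 11.6 mmol/kg

CA = [HCO3⁻] + 2[CO3²⁻] = (α₁ + 2α₂)·DIC
At pH 7.38: [H⁺]/K1 = 10^-1.38 = 0.041687, K2/[H⁺] = 10^-1.93 = 0.011749
α₁ = 1/(1 + 0.041687 + 0.011749) = 1/1.0534 = 0.9493; α₂ = α₁·K2/[H⁺] = 0.01115
α₁ + 2α₂ = 0.9716
DIC = CA / (α₁ + 2α₂) = 11.3 / 0.9716 = 11.6 mmol/kg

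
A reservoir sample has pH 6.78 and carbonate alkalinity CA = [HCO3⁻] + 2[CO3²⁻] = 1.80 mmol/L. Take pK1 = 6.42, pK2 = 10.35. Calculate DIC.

CA = [HCO3⁻] + 2[CO3²⁻] = (α₁ + 2α₂)·DIC
At pH 6.78: [H⁺]/K1 = 10^-0.36 = 0.43652, K2/[H⁺] = 10^-3.57 = 0.00026915
α₁ = 1/(1 + 0.43652 + 0.00026915) = 1/1.4368 = 0.6960; α₂ = α₁·K2/[H⁺] = 0.0001873
α₁ + 2α₂ = 0.6964
DIC = CA / (α₁ + 2α₂) = 1.80 / 0.6964 = 2.58 mmol/L

DIC = 2.58 mmol/L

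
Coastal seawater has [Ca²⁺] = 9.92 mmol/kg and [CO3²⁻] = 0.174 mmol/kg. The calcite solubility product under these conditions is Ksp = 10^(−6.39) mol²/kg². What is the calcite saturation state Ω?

Ω = 4.24

Ksp = 10^(−6.39) = 4.074×10^-7
Ω = [Ca²⁺][CO3²⁻]/Ksp = (9.92×10^-3)(0.174×10^-3) / 4.074×10^-7 = 4.24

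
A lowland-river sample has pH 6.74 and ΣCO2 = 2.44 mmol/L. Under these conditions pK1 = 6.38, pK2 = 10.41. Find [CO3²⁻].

[CO3²⁻] = 0.363 μmol/L

α₂ = 1 / (1 + [H⁺]/K2 + [H⁺]²/(K1K2)) = 1 / (1 + 10^+3.67 + 10^+3.31)
   = 1 / (1 + 4677.4 + 2041.7) = 1/6720.1 = 0.0001488
[CO3²⁻] = α₂ × DIC = 0.0001488 × 2.44 = 0.000363 mmol/L = 0.363 μmol/L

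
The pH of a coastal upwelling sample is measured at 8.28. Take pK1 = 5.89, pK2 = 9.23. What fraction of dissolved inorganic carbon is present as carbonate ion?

α₂ = 0.101

α₂ = 1 / (1 + [H⁺]/K2 + [H⁺]²/(K1K2)) = 1 / (1 + 10^+0.95 + 10^-1.44)
   = 1 / (1 + 8.9125 + 0.036308) = 1/9.9488 = 0.1005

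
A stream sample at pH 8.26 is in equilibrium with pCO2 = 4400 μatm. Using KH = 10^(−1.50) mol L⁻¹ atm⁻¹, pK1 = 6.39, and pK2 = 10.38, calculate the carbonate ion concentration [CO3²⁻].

[CO3²⁻] = 0.0782 mmol/L

[CO2*] = KH · pCO2 = 10^(−1.50) × 4400×10^-6 = 1.391×10^-4 mol/L
α₀ = 1/(1 + K1/[H⁺] + K1K2/[H⁺]²) = 1/(1 + 10^+1.87 + 10^-0.25) = 0.01321
DIC = [CO2*]/α₀ = 1.391×10^-4 / 0.01321 = 10.53 mmol/L
[CO3²⁻] = α₂·DIC; α₂ = 0.007429, so [CO3²⁻] = 0.007429 × 10.53 = 0.0782 mmol/L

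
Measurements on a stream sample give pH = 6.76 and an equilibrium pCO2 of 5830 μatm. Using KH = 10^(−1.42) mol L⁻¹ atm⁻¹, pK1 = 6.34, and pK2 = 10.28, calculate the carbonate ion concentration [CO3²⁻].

[CO3²⁻] = 0.176 μmol/L

[CO2*] = KH · pCO2 = 10^(−1.42) × 5830×10^-6 = 2.217×10^-4 mol/L
α₀ = 1/(1 + K1/[H⁺] + K1K2/[H⁺]²) = 1/(1 + 10^+0.42 + 10^-3.10) = 0.2754
DIC = [CO2*]/α₀ = 2.217×10^-4 / 0.2754 = 0.8048 mmol/L
[CO3²⁻] = α₂·DIC; α₂ = 0.0002188, so [CO3²⁻] = 0.0002188 × 0.8048 = 0.000176 mmol/L = 0.176 μmol/L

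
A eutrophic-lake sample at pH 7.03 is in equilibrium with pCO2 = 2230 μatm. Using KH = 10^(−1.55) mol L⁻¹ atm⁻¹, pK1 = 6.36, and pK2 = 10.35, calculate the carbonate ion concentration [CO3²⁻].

[CO3²⁻] = 0.141 μmol/L

[CO2*] = KH · pCO2 = 10^(−1.55) × 2230×10^-6 = 6.285×10^-5 mol/L
α₀ = 1/(1 + K1/[H⁺] + K1K2/[H⁺]²) = 1/(1 + 10^+0.67 + 10^-2.65) = 0.1761
DIC = [CO2*]/α₀ = 6.285×10^-5 / 0.1761 = 0.3570 mmol/L
[CO3²⁻] = α₂·DIC; α₂ = 0.0003942, so [CO3²⁻] = 0.0003942 × 0.3570 = 0.000141 mmol/L = 0.141 μmol/L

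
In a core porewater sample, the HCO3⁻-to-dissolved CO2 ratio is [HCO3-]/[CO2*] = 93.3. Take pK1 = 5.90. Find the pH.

pH = 7.87

From K1 = [H⁺][HCO3-]/[CO2*]:  pH = pK1 + log₁₀([HCO3-]/[CO2*])
log₁₀(93.3) = +1.970
pH = 5.90 + (+1.970) = 7.87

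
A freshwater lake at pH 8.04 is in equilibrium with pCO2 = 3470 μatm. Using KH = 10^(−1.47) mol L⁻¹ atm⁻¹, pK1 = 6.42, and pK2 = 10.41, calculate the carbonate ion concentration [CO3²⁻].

[CO2*] = KH · pCO2 = 10^(−1.47) × 3470×10^-6 = 1.176×10^-4 mol/L
α₀ = 1/(1 + K1/[H⁺] + K1K2/[H⁺]²) = 1/(1 + 10^+1.62 + 10^-0.75) = 0.02333
DIC = [CO2*]/α₀ = 1.176×10^-4 / 0.02333 = 5.040 mmol/L
[CO3²⁻] = α₂·DIC; α₂ = 0.004149, so [CO3²⁻] = 0.004149 × 5.040 = 0.0209 mmol/L

[CO3²⁻] = 0.0209 mmol/L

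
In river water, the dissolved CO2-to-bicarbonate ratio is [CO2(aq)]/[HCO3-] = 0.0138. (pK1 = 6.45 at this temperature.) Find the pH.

From K1 = [H⁺][HCO3-]/[CO2(aq)]:  pH = pK1 − log₁₀([CO2(aq)]/[HCO3-])
log₁₀(0.0138) = -1.860
pH = 6.45 − (-1.860) = 8.31

pH = 8.31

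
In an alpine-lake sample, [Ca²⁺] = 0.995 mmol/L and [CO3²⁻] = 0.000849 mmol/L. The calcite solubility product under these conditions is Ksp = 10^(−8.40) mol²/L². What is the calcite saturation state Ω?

Ω = 0.212

Ksp = 10^(−8.40) = 3.981×10^-9
Ω = [Ca²⁺][CO3²⁻]/Ksp = (0.995×10^-3)(0.000849×10^-3) / 3.981×10^-9 = 0.212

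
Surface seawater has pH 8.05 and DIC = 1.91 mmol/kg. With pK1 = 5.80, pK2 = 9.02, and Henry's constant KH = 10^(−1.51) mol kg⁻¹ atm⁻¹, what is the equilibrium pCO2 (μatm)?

α₀ = 1 / (1 + K1/[H⁺] + K1K2/[H⁺]²) = 1 / (1 + 10^+2.25 + 10^+1.28)
   = 1 / (1 + 177.83 + 19.055) = 1/197.88 = 0.005054
[CO2*] = α₀ × DIC = 0.005054 × 1.91 = 0.009652 mmol/kg = 9.652 μmol/kg
pCO2 = [CO2*]/KH = 9.652×10^-6 / 3.090×10^-2 = 312 μatm

pCO2 = 312 μatm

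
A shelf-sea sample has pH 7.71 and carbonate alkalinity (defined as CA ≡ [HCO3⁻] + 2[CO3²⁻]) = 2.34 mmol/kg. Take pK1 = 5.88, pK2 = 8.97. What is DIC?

DIC = 2.26 mmol/kg

CA = [HCO3⁻] + 2[CO3²⁻] = (α₁ + 2α₂)·DIC
At pH 7.71: [H⁺]/K1 = 10^-1.83 = 0.014791, K2/[H⁺] = 10^-1.26 = 0.054954
α₁ = 1/(1 + 0.014791 + 0.054954) = 1/1.0697 = 0.9348; α₂ = α₁·K2/[H⁺] = 0.05137
α₁ + 2α₂ = 1.0375
DIC = CA / (α₁ + 2α₂) = 2.34 / 1.0375 = 2.26 mmol/kg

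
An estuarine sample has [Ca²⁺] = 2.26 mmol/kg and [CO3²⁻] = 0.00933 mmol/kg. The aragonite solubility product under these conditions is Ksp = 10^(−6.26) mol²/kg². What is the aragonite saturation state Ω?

Ω = 0.0384

Ksp = 10^(−6.26) = 5.495×10^-7
Ω = [Ca²⁺][CO3²⁻]/Ksp = (2.26×10^-3)(0.00933×10^-3) / 5.495×10^-7 = 0.0384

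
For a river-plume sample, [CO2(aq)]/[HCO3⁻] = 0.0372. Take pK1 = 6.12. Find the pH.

pH = 7.55

From K1 = [H⁺][HCO3⁻]/[CO2(aq)]:  pH = pK1 − log₁₀([CO2(aq)]/[HCO3⁻])
log₁₀(0.0372) = -1.429
pH = 6.12 − (-1.429) = 7.55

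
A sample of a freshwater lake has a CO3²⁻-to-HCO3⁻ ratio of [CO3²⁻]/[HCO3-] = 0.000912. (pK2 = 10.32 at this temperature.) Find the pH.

pH = 7.28

From K2 = [H⁺][CO3²⁻]/[HCO3-]:  pH = pK2 + log₁₀([CO3²⁻]/[HCO3-])
log₁₀(0.000912) = -3.040
pH = 10.32 + (-3.040) = 7.28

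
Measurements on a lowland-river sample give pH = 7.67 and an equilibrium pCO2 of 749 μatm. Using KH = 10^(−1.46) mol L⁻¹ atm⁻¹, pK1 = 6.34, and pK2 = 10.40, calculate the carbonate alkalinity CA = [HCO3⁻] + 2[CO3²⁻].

CA = 0.557 mmol/L

[CO2*] = KH · pCO2 = 10^(−1.46) × 749×10^-6 = 2.597×10^-5 mol/L
α₀ = 1/(1 + K1/[H⁺] + K1K2/[H⁺]²) = 1/(1 + 10^+1.33 + 10^-1.40) = 0.04460
DIC = [CO2*]/α₀ = 2.597×10^-5 / 0.04460 = 0.5822 mmol/L
CA = (α₁ + 2α₂)·DIC = (0.9536 + 2×0.001776) × 0.5822 = 0.557 mmol/L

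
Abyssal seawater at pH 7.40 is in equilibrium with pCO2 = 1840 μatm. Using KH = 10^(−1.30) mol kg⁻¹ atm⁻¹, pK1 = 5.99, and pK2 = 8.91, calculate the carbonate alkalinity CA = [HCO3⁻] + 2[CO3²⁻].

CA = 2.52 mmol/kg

[CO2*] = KH · pCO2 = 10^(−1.30) × 1840×10^-6 = 9.222×10^-5 mol/kg
α₀ = 1/(1 + K1/[H⁺] + K1K2/[H⁺]²) = 1/(1 + 10^+1.41 + 10^-0.10) = 0.03637
DIC = [CO2*]/α₀ = 9.222×10^-5 / 0.03637 = 2.536 mmol/kg
CA = (α₁ + 2α₂)·DIC = (0.9347 + 2×0.02889) × 2.536 = 2.52 mmol/kg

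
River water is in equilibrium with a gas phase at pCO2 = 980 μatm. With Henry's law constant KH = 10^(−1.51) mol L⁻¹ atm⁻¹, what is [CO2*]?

KH = 10^(−1.51) = 3.090×10^-2 mol L⁻¹ atm⁻¹
[CO2*] = KH · pCO2 = 3.090×10^-2 × 980×10^-6 atm = 3.03×10^-5 mol/L

[CO2*] = 30.3 μmol/L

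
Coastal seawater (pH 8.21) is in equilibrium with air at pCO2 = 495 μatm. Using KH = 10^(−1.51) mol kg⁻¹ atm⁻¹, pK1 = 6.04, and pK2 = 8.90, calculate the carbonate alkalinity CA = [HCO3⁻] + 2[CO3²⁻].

[CO2*] = KH · pCO2 = 10^(−1.51) × 495×10^-6 = 1.530×10^-5 mol/kg
α₀ = 1/(1 + K1/[H⁺] + K1K2/[H⁺]²) = 1/(1 + 10^+2.17 + 10^+1.48) = 0.005583
DIC = [CO2*]/α₀ = 1.530×10^-5 / 0.005583 = 2.740 mmol/kg
CA = (α₁ + 2α₂)·DIC = (0.8258 + 2×0.1686) × 2.740 = 3.19 mmol/kg

CA = 3.19 mmol/kg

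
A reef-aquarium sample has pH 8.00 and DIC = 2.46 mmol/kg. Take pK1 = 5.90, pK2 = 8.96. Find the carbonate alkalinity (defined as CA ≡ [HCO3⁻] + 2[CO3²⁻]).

CA = [HCO3⁻] + 2[CO3²⁻] = (α₁ + 2α₂)·DIC
At pH 8.00: [H⁺]/K1 = 10^-2.10 = 0.0079433, K2/[H⁺] = 10^-0.96 = 0.10965
α₁ = 1/(1 + 0.0079433 + 0.10965) = 1/1.1176 = 0.8948; α₂ = α₁·K2/[H⁺] = 0.09811
α₁ + 2α₂ = 1.0910
CA = 1.0910 × 2.46 = 2.68 mmol/kg

CA = 2.68 mmol/kg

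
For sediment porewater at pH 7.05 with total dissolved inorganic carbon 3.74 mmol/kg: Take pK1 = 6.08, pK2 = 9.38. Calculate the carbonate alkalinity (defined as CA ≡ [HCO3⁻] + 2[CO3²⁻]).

CA = [HCO3⁻] + 2[CO3²⁻] = (α₁ + 2α₂)·DIC
At pH 7.05: [H⁺]/K1 = 10^-0.97 = 0.10715, K2/[H⁺] = 10^-2.33 = 0.0046774
α₁ = 1/(1 + 0.10715 + 0.0046774) = 1/1.1118 = 0.8994; α₂ = α₁·K2/[H⁺] = 0.004207
α₁ + 2α₂ = 0.9078
CA = 0.9078 × 3.74 = 3.40 mmol/kg

CA = 3.40 mmol/kg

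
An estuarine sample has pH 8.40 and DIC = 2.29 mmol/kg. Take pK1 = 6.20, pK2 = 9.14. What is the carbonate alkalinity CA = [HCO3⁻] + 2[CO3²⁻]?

CA = 2.63 mmol/kg

CA = [HCO3⁻] + 2[CO3²⁻] = (α₁ + 2α₂)·DIC
At pH 8.40: [H⁺]/K1 = 10^-2.20 = 0.0063096, K2/[H⁺] = 10^-0.74 = 0.18197
α₁ = 1/(1 + 0.0063096 + 0.18197) = 1/1.1883 = 0.8416; α₂ = α₁·K2/[H⁺] = 0.1531
α₁ + 2α₂ = 1.1478
CA = 1.1478 × 2.29 = 2.63 mmol/kg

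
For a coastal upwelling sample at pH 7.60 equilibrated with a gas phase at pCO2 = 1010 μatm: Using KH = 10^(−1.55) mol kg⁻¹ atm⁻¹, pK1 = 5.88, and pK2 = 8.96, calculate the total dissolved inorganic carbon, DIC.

[CO2*] = KH · pCO2 = 10^(−1.55) × 1010×10^-6 = 2.847×10^-5 mol/kg
α₀ = 1/(1 + K1/[H⁺] + K1K2/[H⁺]²) = 1/(1 + 10^+1.72 + 10^+0.36) = 0.01793
DIC = [CO2*]/α₀ = 2.847×10^-5 / 0.01793 = 1.59 mmol/kg

DIC = 1.59 mmol/kg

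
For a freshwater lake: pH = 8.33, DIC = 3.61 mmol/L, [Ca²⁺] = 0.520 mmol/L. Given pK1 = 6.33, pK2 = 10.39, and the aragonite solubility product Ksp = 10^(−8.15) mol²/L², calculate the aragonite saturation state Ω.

Ω = 2.27

α₂ = 1 / (1 + [H⁺]/K2 + [H⁺]²/(K1K2)) = 1 / (1 + 10^+2.06 + 10^+0.06)
   = 1 / (1 + 114.82 + 1.1482) = 1/116.96 = 0.008550
[CO3²⁻] = α₂ × DIC = 0.008550 × 3.61 = 0.03086 mmol/L
Ksp = 10^(−8.15) = 7.079×10^-9
Ω = [Ca²⁺][CO3²⁻]/Ksp = (0.520×10^-3)(3.086×10^-5) / 7.079×10^-9 = 2.27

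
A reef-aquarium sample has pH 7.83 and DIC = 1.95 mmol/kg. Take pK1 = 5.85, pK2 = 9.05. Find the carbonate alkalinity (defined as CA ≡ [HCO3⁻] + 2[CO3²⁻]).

CA = [HCO3⁻] + 2[CO3²⁻] = (α₁ + 2α₂)·DIC
At pH 7.83: [H⁺]/K1 = 10^-1.98 = 0.010471, K2/[H⁺] = 10^-1.22 = 0.060256
α₁ = 1/(1 + 0.010471 + 0.060256) = 1/1.0707 = 0.9339; α₂ = α₁·K2/[H⁺] = 0.05628
α₁ + 2α₂ = 1.0465
CA = 1.0465 × 1.95 = 2.04 mmol/kg

CA = 2.04 mmol/kg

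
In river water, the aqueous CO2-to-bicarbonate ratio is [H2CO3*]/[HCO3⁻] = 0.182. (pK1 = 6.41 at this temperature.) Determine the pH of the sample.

From K1 = [H⁺][HCO3⁻]/[H2CO3*]:  pH = pK1 − log₁₀([H2CO3*]/[HCO3⁻])
log₁₀(0.182) = -0.740
pH = 6.41 − (-0.740) = 7.15

pH = 7.15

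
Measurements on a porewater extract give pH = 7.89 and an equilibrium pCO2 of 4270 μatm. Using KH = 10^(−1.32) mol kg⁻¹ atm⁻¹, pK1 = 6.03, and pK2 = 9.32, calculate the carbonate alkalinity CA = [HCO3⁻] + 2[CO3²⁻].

[CO2*] = KH · pCO2 = 10^(−1.32) × 4270×10^-6 = 2.044×10^-4 mol/kg
α₀ = 1/(1 + K1/[H⁺] + K1K2/[H⁺]²) = 1/(1 + 10^+1.86 + 10^+0.43) = 0.01313
DIC = [CO2*]/α₀ = 2.044×10^-4 / 0.01313 = 15.56 mmol/kg
CA = (α₁ + 2α₂)·DIC = (0.9515 + 2×0.03535) × 15.56 = 15.9 mmol/kg

CA = 15.9 mmol/kg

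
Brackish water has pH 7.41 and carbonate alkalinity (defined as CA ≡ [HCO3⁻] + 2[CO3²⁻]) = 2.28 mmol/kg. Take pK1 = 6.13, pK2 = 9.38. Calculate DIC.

DIC = 2.37 mmol/kg

CA = [HCO3⁻] + 2[CO3²⁻] = (α₁ + 2α₂)·DIC
At pH 7.41: [H⁺]/K1 = 10^-1.28 = 0.052481, K2/[H⁺] = 10^-1.97 = 0.010715
α₁ = 1/(1 + 0.052481 + 0.010715) = 1/1.0632 = 0.9406; α₂ = α₁·K2/[H⁺] = 0.01008
α₁ + 2α₂ = 0.9607
DIC = CA / (α₁ + 2α₂) = 2.28 / 0.9607 = 2.37 mmol/kg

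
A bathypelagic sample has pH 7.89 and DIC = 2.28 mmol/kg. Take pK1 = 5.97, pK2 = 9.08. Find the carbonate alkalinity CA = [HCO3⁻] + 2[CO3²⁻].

CA = [HCO3⁻] + 2[CO3²⁻] = (α₁ + 2α₂)·DIC
At pH 7.89: [H⁺]/K1 = 10^-1.92 = 0.012023, K2/[H⁺] = 10^-1.19 = 0.064565
α₁ = 1/(1 + 0.012023 + 0.064565) = 1/1.0766 = 0.9289; α₂ = α₁·K2/[H⁺] = 0.05997
α₁ + 2α₂ = 1.0488
CA = 1.0488 × 2.28 = 2.39 mmol/kg

CA = 2.39 mmol/kg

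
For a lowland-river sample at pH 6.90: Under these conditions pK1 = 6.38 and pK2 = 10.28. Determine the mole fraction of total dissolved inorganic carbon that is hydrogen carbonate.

α₁ = 1 / (1 + [H⁺]/K1 + K2/[H⁺]) = 1 / (1 + 10^-0.52 + 10^-3.38)
   = 1 / (1 + 0.30200 + 0.00041687) = 1/1.3024 = 0.7678

α₁ = 0.768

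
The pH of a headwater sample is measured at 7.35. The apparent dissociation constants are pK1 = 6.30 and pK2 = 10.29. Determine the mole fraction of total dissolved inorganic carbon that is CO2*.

α₀ = 0.0817

α₀ = 1 / (1 + K1/[H⁺] + K1K2/[H⁺]²) = 1 / (1 + 10^+1.05 + 10^-1.89)
   = 1 / (1 + 11.220 + 0.012882) = 1/12.233 = 0.08175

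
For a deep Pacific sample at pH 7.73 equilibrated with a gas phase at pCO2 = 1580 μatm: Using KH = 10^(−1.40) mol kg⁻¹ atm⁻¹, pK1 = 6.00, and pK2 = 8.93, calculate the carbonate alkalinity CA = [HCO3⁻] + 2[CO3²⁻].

CA = 3.80 mmol/kg

[CO2*] = KH · pCO2 = 10^(−1.40) × 1580×10^-6 = 6.290×10^-5 mol/kg
α₀ = 1/(1 + K1/[H⁺] + K1K2/[H⁺]²) = 1/(1 + 10^+1.73 + 10^+0.53) = 0.01721
DIC = [CO2*]/α₀ = 6.290×10^-5 / 0.01721 = 3.654 mmol/kg
CA = (α₁ + 2α₂)·DIC = (0.9245 + 2×0.05833) × 3.654 = 3.80 mmol/kg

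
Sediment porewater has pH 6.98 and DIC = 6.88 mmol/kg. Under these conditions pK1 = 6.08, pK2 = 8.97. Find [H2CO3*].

α₀ = 1 / (1 + K1/[H⁺] + K1K2/[H⁺]²) = 1 / (1 + 10^+0.90 + 10^-1.09)
   = 1 / (1 + 7.9433 + 0.081283) = 1/9.0246 = 0.1108
[CO2*] = α₀ × DIC = 0.1108 × 6.88 = 0.762 mmol/kg

[CO2*] = 0.762 mmol/kg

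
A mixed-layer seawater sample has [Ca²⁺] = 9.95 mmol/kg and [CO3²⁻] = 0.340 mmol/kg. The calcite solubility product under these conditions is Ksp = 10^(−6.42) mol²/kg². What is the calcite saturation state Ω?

Ksp = 10^(−6.42) = 3.802×10^-7
Ω = [Ca²⁺][CO3²⁻]/Ksp = (9.95×10^-3)(0.340×10^-3) / 3.802×10^-7 = 8.90

Ω = 8.90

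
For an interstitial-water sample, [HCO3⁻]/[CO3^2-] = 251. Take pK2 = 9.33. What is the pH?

From K2 = [H⁺][CO3^2-]/[HCO3⁻]:  pH = pK2 − log₁₀([HCO3⁻]/[CO3^2-])
log₁₀(251) = +2.400
pH = 9.33 − (+2.400) = 6.93

pH = 6.93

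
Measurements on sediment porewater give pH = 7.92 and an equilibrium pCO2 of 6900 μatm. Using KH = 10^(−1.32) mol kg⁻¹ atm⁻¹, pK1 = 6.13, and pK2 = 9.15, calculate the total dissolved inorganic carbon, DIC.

DIC = 21.9 mmol/kg

[CO2*] = KH · pCO2 = 10^(−1.32) × 6900×10^-6 = 3.303×10^-4 mol/kg
α₀ = 1/(1 + K1/[H⁺] + K1K2/[H⁺]²) = 1/(1 + 10^+1.79 + 10^+0.56) = 0.01509
DIC = [CO2*]/α₀ = 3.303×10^-4 / 0.01509 = 21.9 mmol/kg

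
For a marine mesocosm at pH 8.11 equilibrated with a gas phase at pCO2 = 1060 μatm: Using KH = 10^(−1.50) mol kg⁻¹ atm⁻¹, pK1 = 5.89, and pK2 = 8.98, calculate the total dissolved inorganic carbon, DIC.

[CO2*] = KH · pCO2 = 10^(−1.50) × 1060×10^-6 = 3.352×10^-5 mol/kg
α₀ = 1/(1 + K1/[H⁺] + K1K2/[H⁺]²) = 1/(1 + 10^+2.22 + 10^+1.35) = 0.005281
DIC = [CO2*]/α₀ = 3.352×10^-5 / 0.005281 = 6.35 mmol/kg

DIC = 6.35 mmol/kg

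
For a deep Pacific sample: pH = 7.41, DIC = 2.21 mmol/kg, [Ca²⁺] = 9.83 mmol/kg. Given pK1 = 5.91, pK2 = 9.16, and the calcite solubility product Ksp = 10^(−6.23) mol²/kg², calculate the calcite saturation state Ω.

Ω = 0.625

α₂ = 1 / (1 + [H⁺]/K2 + [H⁺]²/(K1K2)) = 1 / (1 + 10^+1.75 + 10^+0.25)
   = 1 / (1 + 56.234 + 1.7783) = 1/59.012 = 0.01695
[CO3²⁻] = α₂ × DIC = 0.01695 × 2.21 = 0.03745 mmol/kg
Ksp = 10^(−6.23) = 5.888×10^-7
Ω = [Ca²⁺][CO3²⁻]/Ksp = (9.83×10^-3)(3.745×10^-5) / 5.888×10^-7 = 0.625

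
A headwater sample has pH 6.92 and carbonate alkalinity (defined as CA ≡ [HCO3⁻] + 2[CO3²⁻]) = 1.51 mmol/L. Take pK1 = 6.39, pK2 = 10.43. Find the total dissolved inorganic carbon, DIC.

CA = [HCO3⁻] + 2[CO3²⁻] = (α₁ + 2α₂)·DIC
At pH 6.92: [H⁺]/K1 = 10^-0.53 = 0.29512, K2/[H⁺] = 10^-3.51 = 0.00030903
α₁ = 1/(1 + 0.29512 + 0.00030903) = 1/1.2954 = 0.7719; α₂ = α₁·K2/[H⁺] = 0.0002386
α₁ + 2α₂ = 0.7724
DIC = CA / (α₁ + 2α₂) = 1.51 / 0.7724 = 1.95 mmol/L

DIC = 1.95 mmol/L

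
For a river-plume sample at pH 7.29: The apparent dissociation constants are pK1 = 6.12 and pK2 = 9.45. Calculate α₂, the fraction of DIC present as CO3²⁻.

α₂ = 1 / (1 + [H⁺]/K2 + [H⁺]²/(K1K2)) = 1 / (1 + 10^+2.16 + 10^+0.99)
   = 1 / (1 + 144.54 + 9.7724) = 1/155.32 = 0.006438

α₂ = 0.00644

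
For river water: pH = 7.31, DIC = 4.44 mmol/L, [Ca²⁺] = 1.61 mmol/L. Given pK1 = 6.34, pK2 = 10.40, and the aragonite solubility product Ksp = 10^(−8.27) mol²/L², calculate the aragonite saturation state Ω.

Ω = 0.977

α₂ = 1 / (1 + [H⁺]/K2 + [H⁺]²/(K1K2)) = 1 / (1 + 10^+3.09 + 10^+2.12)
   = 1 / (1 + 1230.3 + 131.83) = 1/1363.1 = 0.0007336
[CO3²⁻] = α₂ × DIC = 0.0007336 × 4.44 = 0.003257 mmol/L = 3.257 μmol/L
Ksp = 10^(−8.27) = 5.370×10^-9
Ω = [Ca²⁺][CO3²⁻]/Ksp = (1.61×10^-3)(3.257×10^-6) / 5.370×10^-9 = 0.977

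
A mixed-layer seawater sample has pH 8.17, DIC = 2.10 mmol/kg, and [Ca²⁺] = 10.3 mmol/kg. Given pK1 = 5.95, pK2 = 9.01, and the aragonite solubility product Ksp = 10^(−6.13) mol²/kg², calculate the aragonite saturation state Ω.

Ω = 3.67

α₂ = 1 / (1 + [H⁺]/K2 + [H⁺]²/(K1K2)) = 1 / (1 + 10^+0.84 + 10^-1.38)
   = 1 / (1 + 6.9183 + 0.041687) = 1/7.9600 = 0.1256
[CO3²⁻] = α₂ × DIC = 0.1256 × 2.10 = 0.2638 mmol/kg
Ksp = 10^(−6.13) = 7.413×10^-7
Ω = [Ca²⁺][CO3²⁻]/Ksp = (10.3×10^-3)(2.638×10^-4) / 7.413×10^-7 = 3.67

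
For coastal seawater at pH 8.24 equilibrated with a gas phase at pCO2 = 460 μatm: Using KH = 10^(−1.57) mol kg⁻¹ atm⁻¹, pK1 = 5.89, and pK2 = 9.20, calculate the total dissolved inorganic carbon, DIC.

[CO2*] = KH · pCO2 = 10^(−1.57) × 460×10^-6 = 1.238×10^-5 mol/kg
α₀ = 1/(1 + K1/[H⁺] + K1K2/[H⁺]²) = 1/(1 + 10^+2.35 + 10^+1.39) = 0.004009
DIC = [CO2*]/α₀ = 1.238×10^-5 / 0.004009 = 3.09 mmol/kg

DIC = 3.09 mmol/kg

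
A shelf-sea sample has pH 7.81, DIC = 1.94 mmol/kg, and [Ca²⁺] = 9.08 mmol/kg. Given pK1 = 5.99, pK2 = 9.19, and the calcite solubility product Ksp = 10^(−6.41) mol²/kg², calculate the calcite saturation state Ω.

Ω = 1.79

α₂ = 1 / (1 + [H⁺]/K2 + [H⁺]²/(K1K2)) = 1 / (1 + 10^+1.38 + 10^-0.44)
   = 1 / (1 + 23.988 + 0.36308) = 1/25.351 = 0.03945
[CO3²⁻] = α₂ × DIC = 0.03945 × 1.94 = 0.07652 mmol/kg
Ksp = 10^(−6.41) = 3.890×10^-7
Ω = [Ca²⁺][CO3²⁻]/Ksp = (9.08×10^-3)(7.652×10^-5) / 3.890×10^-7 = 1.79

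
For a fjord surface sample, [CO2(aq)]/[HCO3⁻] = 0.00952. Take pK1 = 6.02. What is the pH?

pH = 8.04

From K1 = [H⁺][HCO3⁻]/[CO2(aq)]:  pH = pK1 − log₁₀([CO2(aq)]/[HCO3⁻])
log₁₀(0.00952) = -2.021
pH = 6.02 − (-2.021) = 8.04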